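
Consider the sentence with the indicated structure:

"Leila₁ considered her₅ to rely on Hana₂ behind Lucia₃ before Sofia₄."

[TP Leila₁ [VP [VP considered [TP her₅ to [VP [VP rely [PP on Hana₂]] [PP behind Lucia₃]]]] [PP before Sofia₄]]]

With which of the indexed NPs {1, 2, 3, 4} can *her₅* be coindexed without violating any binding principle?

*her* is a pronoun, so Principle B applies: it must be free in its binding domain.
Binding domain of *her₅*: the matrix TP, whose subject is Leila₁.
*Leila₁* c-commands the pronoun within its binding domain → coindexation would violate Principle B.
*Hana₂*: the pronoun c-commands this R-expression → coindexation would violate Principle C on *Hana₂*.
*Lucia₃*: the pronoun c-commands this R-expression → coindexation would violate Principle C on *Lucia₃*.
*Sofia₄* and the pronoun do not c-command one another → neither Principle B nor Principle C is at stake; coindexation permitted.

{4}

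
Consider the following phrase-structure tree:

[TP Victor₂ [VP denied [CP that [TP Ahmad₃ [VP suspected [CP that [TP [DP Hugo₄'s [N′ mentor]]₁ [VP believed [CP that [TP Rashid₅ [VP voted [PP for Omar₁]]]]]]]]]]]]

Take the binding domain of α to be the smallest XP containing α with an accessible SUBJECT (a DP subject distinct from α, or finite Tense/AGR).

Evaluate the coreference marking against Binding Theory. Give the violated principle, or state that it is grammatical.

Principle C

The two coindexed NPs are *[Hugo₄'s mentor]₁* and *Omar₁*.
*Omar₁* is an R-expression. Principle C requires it to be free everywhere.
*[Hugo₄'s mentor]₁* c-commands it and carries the same index.
The R-expression is bound → Principle C violation.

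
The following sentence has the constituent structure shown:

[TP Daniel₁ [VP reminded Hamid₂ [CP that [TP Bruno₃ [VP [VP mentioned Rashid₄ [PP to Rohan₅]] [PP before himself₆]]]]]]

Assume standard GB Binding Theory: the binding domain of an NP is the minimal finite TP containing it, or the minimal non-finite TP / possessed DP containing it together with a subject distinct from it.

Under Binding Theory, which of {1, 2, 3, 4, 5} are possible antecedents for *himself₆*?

*himself* is an anaphor, so Principle A applies: it must be bound in its binding domain.
Binding domain of *himself₆*: the embedded TP, whose subject is Bruno₃.
*Daniel₁* c-commands the anaphor but is outside its binding domain → cannot satisfy Principle A.
*Hamid₂* c-commands the anaphor but is outside its binding domain → cannot satisfy Principle A.
*Bruno₃* c-commands the anaphor within its binding domain → licit binder.
*Rashid₄* does not c-command the anaphor → cannot bind it.
*Rohan₅* does not c-command the anaphor → cannot bind it.

{3}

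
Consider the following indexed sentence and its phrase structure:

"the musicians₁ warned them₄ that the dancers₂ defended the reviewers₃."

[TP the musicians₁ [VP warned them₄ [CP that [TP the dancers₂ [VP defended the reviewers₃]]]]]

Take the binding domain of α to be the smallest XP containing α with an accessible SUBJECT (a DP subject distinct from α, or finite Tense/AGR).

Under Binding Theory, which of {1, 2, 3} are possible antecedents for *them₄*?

*them* is a pronoun, so Principle B applies: it must be free in its binding domain.
Binding domain of *them₄*: the matrix TP, whose subject is the musicians₁.
*the musicians₁* c-commands the pronoun within its binding domain → coindexation would violate Principle B.
*the dancers₂*: the pronoun c-commands this R-expression → coindexation would violate Principle C on *the dancers₂*.
*the reviewers₃*: the pronoun c-commands this R-expression → coindexation would violate Principle C on *the reviewers₃*.

none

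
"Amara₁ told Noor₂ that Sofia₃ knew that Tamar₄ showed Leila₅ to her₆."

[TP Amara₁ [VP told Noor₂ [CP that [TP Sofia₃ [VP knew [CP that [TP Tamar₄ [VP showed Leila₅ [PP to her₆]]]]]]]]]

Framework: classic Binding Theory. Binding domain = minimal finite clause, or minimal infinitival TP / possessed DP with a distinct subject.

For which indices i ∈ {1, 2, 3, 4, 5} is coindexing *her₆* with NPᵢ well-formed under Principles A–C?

*her* is a pronoun, so Principle B applies: it must be free in its binding domain.
Binding domain of *her₆*: the embedded TP, whose subject is Tamar₄.
*Amara₁* c-commands the pronoun but from outside its binding domain, and is not c-commanded by it → coindexation permitted.
*Noor₂* c-commands the pronoun but from outside its binding domain, and is not c-commanded by it → coindexation permitted.
*Sofia₃* c-commands the pronoun but from outside its binding domain, and is not c-commanded by it → coindexation permitted.
*Tamar₄* c-commands the pronoun within its binding domain → coindexation would violate Principle B.
*Leila₅* c-commands the pronoun within its binding domain → coindexation would violate Principle B.

{1, 2, 3}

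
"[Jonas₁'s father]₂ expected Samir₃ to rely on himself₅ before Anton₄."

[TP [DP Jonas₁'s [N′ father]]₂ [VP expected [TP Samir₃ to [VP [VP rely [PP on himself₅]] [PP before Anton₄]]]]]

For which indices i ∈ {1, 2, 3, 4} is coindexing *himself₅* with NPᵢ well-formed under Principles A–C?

{3}

*himself* is an anaphor, so Principle A applies: it must be bound in its binding domain.
Binding domain of *himself₅*: the embedded TP, whose subject is Samir₃.
*Jonas₁* does not c-command the anaphor → cannot bind it.
*[Jonas₁'s father]₂* c-commands the anaphor but is outside its binding domain → cannot satisfy Principle A.
*Samir₃* c-commands the anaphor within its binding domain → licit binder.
*Anton₄* does not c-command the anaphor → cannot bind it.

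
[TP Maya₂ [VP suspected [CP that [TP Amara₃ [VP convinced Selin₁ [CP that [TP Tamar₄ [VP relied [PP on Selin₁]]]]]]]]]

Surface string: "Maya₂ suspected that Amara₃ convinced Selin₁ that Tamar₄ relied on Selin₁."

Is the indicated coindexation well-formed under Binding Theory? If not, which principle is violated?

The two coindexed NPs are *Selin₁* (the higher occurrence) and *Selin₁* (the lower occurrence).
*Selin₁* (the lower occurrence) is an R-expression. Principle C requires it to be free everywhere.
*Selin₁* (the higher occurrence) c-commands it and carries the same index.
The R-expression is bound → Principle C violation.

Principle C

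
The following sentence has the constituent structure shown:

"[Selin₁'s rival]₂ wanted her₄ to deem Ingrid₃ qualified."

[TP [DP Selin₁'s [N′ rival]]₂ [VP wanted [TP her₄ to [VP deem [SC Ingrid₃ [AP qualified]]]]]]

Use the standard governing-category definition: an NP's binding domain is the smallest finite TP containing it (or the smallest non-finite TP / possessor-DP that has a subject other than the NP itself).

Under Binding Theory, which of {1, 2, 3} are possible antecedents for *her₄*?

*her* is a pronoun, so Principle B applies: it must be free in its binding domain.
Binding domain of *her₄*: the matrix TP, whose subject is [Selin₁'s rival]₂.
*Selin₁* and the pronoun do not c-command one another → neither Principle B nor Principle C is at stake; coindexation permitted.
*[Selin₁'s rival]₂* c-commands the pronoun within its binding domain → coindexation would violate Principle B.
*Ingrid₃*: the pronoun c-commands this R-expression → coindexation would violate Principle C on *Ingrid₃*.

{1}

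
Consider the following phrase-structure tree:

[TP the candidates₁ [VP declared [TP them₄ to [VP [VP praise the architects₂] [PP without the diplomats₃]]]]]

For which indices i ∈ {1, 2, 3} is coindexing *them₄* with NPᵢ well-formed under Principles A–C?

none

*them* is a pronoun, so Principle B applies: it must be free in its binding domain.
Binding domain of *them₄*: the matrix TP, whose subject is the candidates₁.
*the candidates₁* c-commands the pronoun within its binding domain → coindexation would violate Principle B.
*the architects₂*: the pronoun c-commands this R-expression → coindexation would violate Principle C on *the architects₂*.
*the diplomats₃*: the pronoun c-commands this R-expression → coindexation would violate Principle C on *the diplomats₃*.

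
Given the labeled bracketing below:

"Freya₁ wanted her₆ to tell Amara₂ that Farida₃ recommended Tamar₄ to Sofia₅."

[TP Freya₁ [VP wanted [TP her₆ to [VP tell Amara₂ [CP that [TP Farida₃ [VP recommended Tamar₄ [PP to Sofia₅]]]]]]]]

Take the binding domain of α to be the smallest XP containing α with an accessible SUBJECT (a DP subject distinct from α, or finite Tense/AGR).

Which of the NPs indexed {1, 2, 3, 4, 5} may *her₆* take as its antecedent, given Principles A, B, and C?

none

*her* is a pronoun, so Principle B applies: it must be free in its binding domain.
Binding domain of *her₆*: the matrix TP, whose subject is Freya₁.
*Freya₁* c-commands the pronoun within its binding domain → coindexation would violate Principle B.
*Amara₂*: the pronoun c-commands this R-expression → coindexation would violate Principle C on *Amara₂*.
*Farida₃*: the pronoun c-commands this R-expression → coindexation would violate Principle C on *Farida₃*.
*Tamar₄*: the pronoun c-commands this R-expression → coindexation would violate Principle C on *Tamar₄*.
*Sofia₅*: the pronoun c-commands this R-expression → coindexation would violate Principle C on *Sofia₅*.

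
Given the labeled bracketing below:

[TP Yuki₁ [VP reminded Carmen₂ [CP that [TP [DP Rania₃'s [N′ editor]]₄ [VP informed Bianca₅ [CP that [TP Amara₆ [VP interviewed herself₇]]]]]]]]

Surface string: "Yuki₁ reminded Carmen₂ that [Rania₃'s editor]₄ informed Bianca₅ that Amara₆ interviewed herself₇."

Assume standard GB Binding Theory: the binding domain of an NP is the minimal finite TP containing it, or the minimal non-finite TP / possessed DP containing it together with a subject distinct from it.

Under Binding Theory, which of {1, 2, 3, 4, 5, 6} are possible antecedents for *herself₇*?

{6}

*herself* is an anaphor, so Principle A applies: it must be bound in its binding domain.
Binding domain of *herself₇*: the embedded TP, whose subject is Amara₆.
*Yuki₁* c-commands the anaphor but is outside its binding domain → cannot satisfy Principle A.
*Carmen₂* c-commands the anaphor but is outside its binding domain → cannot satisfy Principle A.
*Rania₃* does not c-command the anaphor → cannot bind it.
*[Rania₃'s editor]₄* c-commands the anaphor but is outside its binding domain → cannot satisfy Principle A.
*Bianca₅* c-commands the anaphor but is outside its binding domain → cannot satisfy Principle A.
*Amara₆* c-commands the anaphor within its binding domain → licit binder.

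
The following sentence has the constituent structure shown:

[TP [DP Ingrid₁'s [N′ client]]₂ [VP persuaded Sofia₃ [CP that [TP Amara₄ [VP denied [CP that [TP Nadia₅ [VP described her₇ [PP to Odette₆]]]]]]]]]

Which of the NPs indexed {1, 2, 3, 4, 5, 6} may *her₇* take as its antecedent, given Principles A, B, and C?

{1, 2, 3, 4}

*her* is a pronoun, so Principle B applies: it must be free in its binding domain.
Binding domain of *her₇*: the embedded TP, whose subject is Nadia₅.
*Ingrid₁* and the pronoun do not c-command one another → neither Principle B nor Principle C is at stake; coindexation permitted.
*[Ingrid₁'s client]₂* c-commands the pronoun but from outside its binding domain, and is not c-commanded by it → coindexation permitted.
*Sofia₃* c-commands the pronoun but from outside its binding domain, and is not c-commanded by it → coindexation permitted.
*Amara₄* c-commands the pronoun but from outside its binding domain, and is not c-commanded by it → coindexation permitted.
*Nadia₅* c-commands the pronoun within its binding domain → coindexation would violate Principle B.
*Odette₆*: the pronoun c-commands this R-expression → coindexation would violate Principle C on *Odette₆*.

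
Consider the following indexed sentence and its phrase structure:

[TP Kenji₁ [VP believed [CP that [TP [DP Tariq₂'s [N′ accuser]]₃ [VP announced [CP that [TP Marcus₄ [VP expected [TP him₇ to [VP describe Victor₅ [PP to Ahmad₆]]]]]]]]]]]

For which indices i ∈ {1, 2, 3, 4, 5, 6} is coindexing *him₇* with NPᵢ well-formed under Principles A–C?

{1, 2, 3}

*him* is a pronoun, so Principle B applies: it must be free in its binding domain.
Binding domain of *him₇*: the embedded TP, whose subject is Marcus₄.
*Kenji₁* c-commands the pronoun but from outside its binding domain, and is not c-commanded by it → coindexation permitted.
*Tariq₂* and the pronoun do not c-command one another → neither Principle B nor Principle C is at stake; coindexation permitted.
*[Tariq₂'s accuser]₃* c-commands the pronoun but from outside its binding domain, and is not c-commanded by it → coindexation permitted.
*Marcus₄* c-commands the pronoun within its binding domain → coindexation would violate Principle B.
*Victor₅*: the pronoun c-commands this R-expression → coindexation would violate Principle C on *Victor₅*.
*Ahmad₆*: the pronoun c-commands this R-expression → coindexation would violate Principle C on *Ahmad₆*.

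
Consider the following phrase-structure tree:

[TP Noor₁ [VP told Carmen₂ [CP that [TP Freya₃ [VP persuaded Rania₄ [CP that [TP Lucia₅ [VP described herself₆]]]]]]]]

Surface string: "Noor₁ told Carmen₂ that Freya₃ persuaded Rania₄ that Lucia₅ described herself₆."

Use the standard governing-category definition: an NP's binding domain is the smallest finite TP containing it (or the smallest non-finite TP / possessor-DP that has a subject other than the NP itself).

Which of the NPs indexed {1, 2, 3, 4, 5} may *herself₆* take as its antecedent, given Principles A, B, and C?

{5}

*herself* is an anaphor, so Principle A applies: it must be bound in its binding domain.
Binding domain of *herself₆*: the embedded TP, whose subject is Lucia₅.
*Noor₁* c-commands the anaphor but is outside its binding domain → cannot satisfy Principle A.
*Carmen₂* c-commands the anaphor but is outside its binding domain → cannot satisfy Principle A.
*Freya₃* c-commands the anaphor but is outside its binding domain → cannot satisfy Principle A.
*Rania₄* c-commands the anaphor but is outside its binding domain → cannot satisfy Principle A.
*Lucia₅* c-commands the anaphor within its binding domain → licit binder.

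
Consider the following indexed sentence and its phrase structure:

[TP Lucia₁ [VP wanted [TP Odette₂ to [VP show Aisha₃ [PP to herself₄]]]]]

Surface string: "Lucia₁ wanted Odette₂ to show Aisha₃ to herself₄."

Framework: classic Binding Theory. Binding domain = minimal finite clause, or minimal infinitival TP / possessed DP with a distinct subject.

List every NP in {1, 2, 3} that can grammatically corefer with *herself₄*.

{2, 3}

*herself* is an anaphor, so Principle A applies: it must be bound in its binding domain.
Binding domain of *herself₄*: the embedded TP, whose subject is Odette₂.
*Lucia₁* c-commands the anaphor but is outside its binding domain → cannot satisfy Principle A.
*Odette₂* c-commands the anaphor within its binding domain → licit binder.
*Aisha₃* c-commands the anaphor within its binding domain → licit binder.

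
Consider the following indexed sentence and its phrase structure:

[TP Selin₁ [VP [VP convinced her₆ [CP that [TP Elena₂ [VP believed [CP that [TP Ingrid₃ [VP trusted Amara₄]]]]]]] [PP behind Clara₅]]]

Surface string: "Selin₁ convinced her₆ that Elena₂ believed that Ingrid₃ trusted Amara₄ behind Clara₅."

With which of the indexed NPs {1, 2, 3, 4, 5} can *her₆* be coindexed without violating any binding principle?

{5}

*her* is a pronoun, so Principle B applies: it must be free in its binding domain.
Binding domain of *her₆*: the matrix TP, whose subject is Selin₁.
*Selin₁* c-commands the pronoun within its binding domain → coindexation would violate Principle B.
*Elena₂*: the pronoun c-commands this R-expression → coindexation would violate Principle C on *Elena₂*.
*Ingrid₃*: the pronoun c-commands this R-expression → coindexation would violate Principle C on *Ingrid₃*.
*Amara₄*: the pronoun c-commands this R-expression → coindexation would violate Principle C on *Amara₄*.
*Clara₅* and the pronoun do not c-command one another → neither Principle B nor Principle C is at stake; coindexation permitted.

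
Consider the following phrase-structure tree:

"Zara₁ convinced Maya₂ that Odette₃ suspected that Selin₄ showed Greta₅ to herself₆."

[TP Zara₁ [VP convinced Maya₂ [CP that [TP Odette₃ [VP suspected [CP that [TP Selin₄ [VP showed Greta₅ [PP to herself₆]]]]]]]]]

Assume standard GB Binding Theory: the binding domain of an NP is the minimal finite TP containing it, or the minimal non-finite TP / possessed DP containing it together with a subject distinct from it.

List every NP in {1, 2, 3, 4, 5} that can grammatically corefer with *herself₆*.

{4, 5}

*herself* is an anaphor, so Principle A applies: it must be bound in its binding domain.
Binding domain of *herself₆*: the embedded TP, whose subject is Selin₄.
*Zara₁* c-commands the anaphor but is outside its binding domain → cannot satisfy Principle A.
*Maya₂* c-commands the anaphor but is outside its binding domain → cannot satisfy Principle A.
*Odette₃* c-commands the anaphor but is outside its binding domain → cannot satisfy Principle A.
*Selin₄* c-commands the anaphor within its binding domain → licit binder.
*Greta₅* c-commands the anaphor within its binding domain → licit binder.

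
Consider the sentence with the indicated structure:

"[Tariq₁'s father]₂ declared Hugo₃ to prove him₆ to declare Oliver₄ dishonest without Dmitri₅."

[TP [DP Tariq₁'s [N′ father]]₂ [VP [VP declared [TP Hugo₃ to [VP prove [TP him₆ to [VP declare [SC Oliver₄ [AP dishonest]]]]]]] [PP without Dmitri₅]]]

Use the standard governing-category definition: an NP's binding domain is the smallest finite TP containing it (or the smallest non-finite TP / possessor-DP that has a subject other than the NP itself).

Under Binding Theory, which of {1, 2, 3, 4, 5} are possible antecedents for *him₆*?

{1, 2, 5}

*him* is a pronoun, so Principle B applies: it must be free in its binding domain.
Binding domain of *him₆*: the embedded TP, whose subject is Hugo₃.
*Tariq₁* and the pronoun do not c-command one another → neither Principle B nor Principle C is at stake; coindexation permitted.
*[Tariq₁'s father]₂* c-commands the pronoun but from outside its binding domain, and is not c-commanded by it → coindexation permitted.
*Hugo₃* c-commands the pronoun within its binding domain → coindexation would violate Principle B.
*Oliver₄*: the pronoun c-commands this R-expression → coindexation would violate Principle C on *Oliver₄*.
*Dmitri₅* and the pronoun do not c-command one another → neither Principle B nor Principle C is at stake; coindexation permitted.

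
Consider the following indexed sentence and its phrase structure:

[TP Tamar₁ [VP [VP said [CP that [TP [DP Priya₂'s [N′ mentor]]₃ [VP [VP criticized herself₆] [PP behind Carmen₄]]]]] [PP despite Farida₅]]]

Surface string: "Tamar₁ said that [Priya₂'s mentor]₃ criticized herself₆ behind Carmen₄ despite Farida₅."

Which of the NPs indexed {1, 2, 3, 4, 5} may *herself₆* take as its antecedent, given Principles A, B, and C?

{3}

*herself* is an anaphor, so Principle A applies: it must be bound in its binding domain.
Binding domain of *herself₆*: the embedded TP, whose subject is [Priya₂'s mentor]₃.
*Tamar₁* c-commands the anaphor but is outside its binding domain → cannot satisfy Principle A.
*Priya₂* does not c-command the anaphor → cannot bind it.
*[Priya₂'s mentor]₃* c-commands the anaphor within its binding domain → licit binder.
*Carmen₄* does not c-command the anaphor → cannot bind it.
*Farida₅* does not c-command the anaphor → cannot bind it.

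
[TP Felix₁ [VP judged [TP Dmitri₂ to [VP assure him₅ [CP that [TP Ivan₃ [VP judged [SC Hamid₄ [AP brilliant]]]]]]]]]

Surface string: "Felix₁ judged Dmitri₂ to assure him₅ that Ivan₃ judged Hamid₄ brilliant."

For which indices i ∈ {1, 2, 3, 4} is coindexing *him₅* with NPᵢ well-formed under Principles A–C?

{1}

*him* is a pronoun, so Principle B applies: it must be free in its binding domain.
Binding domain of *him₅*: the embedded TP, whose subject is Dmitri₂.
*Felix₁* c-commands the pronoun but from outside its binding domain, and is not c-commanded by it → coindexation permitted.
*Dmitri₂* c-commands the pronoun within its binding domain → coindexation would violate Principle B.
*Ivan₃*: the pronoun c-commands this R-expression → coindexation would violate Principle C on *Ivan₃*.
*Hamid₄*: the pronoun c-commands this R-expression → coindexation would violate Principle C on *Hamid₄*.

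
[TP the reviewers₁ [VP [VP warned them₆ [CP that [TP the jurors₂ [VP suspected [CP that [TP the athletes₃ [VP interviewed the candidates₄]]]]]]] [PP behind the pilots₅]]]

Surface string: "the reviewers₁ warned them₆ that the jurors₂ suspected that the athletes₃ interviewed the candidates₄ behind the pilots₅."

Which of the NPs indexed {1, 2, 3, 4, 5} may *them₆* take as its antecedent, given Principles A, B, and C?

{5}

*them* is a pronoun, so Principle B applies: it must be free in its binding domain.
Binding domain of *them₆*: the matrix TP, whose subject is the reviewers₁.
*the reviewers₁* c-commands the pronoun within its binding domain → coindexation would violate Principle B.
*the jurors₂*: the pronoun c-commands this R-expression → coindexation would violate Principle C on *the jurors₂*.
*the athletes₃*: the pronoun c-commands this R-expression → coindexation would violate Principle C on *the athletes₃*.
*the candidates₄*: the pronoun c-commands this R-expression → coindexation would violate Principle C on *the candidates₄*.
*the pilots₅* and the pronoun do not c-command one another → neither Principle B nor Principle C is at stake; coindexation permitted.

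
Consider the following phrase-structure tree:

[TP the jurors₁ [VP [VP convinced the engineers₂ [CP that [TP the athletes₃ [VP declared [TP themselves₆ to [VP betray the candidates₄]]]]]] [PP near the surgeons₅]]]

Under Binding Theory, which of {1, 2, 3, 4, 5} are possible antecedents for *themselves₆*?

*themselves* is an anaphor, so Principle A applies: it must be bound in its binding domain.
Binding domain of *themselves₆*: the embedded TP, whose subject is the athletes₃.
*the jurors₁* c-commands the anaphor but is outside its binding domain → cannot satisfy Principle A.
*the engineers₂* c-commands the anaphor but is outside its binding domain → cannot satisfy Principle A.
*the athletes₃* c-commands the anaphor within its binding domain → licit binder.
*the candidates₄* does not c-command the anaphor → cannot bind it.
*the surgeons₅* does not c-command the anaphor → cannot bind it.

{3}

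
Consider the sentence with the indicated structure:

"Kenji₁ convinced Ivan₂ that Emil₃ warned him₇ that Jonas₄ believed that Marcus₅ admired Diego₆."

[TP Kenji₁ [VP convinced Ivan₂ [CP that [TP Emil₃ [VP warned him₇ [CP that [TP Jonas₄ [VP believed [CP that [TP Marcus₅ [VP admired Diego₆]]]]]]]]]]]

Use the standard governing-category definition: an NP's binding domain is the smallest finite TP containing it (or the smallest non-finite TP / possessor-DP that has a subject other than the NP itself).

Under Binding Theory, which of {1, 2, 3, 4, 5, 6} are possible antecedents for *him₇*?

{1, 2}

*him* is a pronoun, so Principle B applies: it must be free in its binding domain.
Binding domain of *him₇*: the embedded TP, whose subject is Emil₃.
*Kenji₁* c-commands the pronoun but from outside its binding domain, and is not c-commanded by it → coindexation permitted.
*Ivan₂* c-commands the pronoun but from outside its binding domain, and is not c-commanded by it → coindexation permitted.
*Emil₃* c-commands the pronoun within its binding domain → coindexation would violate Principle B.
*Jonas₄*: the pronoun c-commands this R-expression → coindexation would violate Principle C on *Jonas₄*.
*Marcus₅*: the pronoun c-commands this R-expression → coindexation would violate Principle C on *Marcus₅*.
*Diego₆*: the pronoun c-commands this R-expression → coindexation would violate Principle C on *Diego₆*.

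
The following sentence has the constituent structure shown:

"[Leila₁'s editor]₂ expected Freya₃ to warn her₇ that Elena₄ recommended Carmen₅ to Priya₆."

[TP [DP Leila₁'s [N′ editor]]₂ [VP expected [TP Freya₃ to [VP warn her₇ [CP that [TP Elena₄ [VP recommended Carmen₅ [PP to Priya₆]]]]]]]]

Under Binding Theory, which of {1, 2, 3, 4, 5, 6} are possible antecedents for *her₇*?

*her* is a pronoun, so Principle B applies: it must be free in its binding domain.
Binding domain of *her₇*: the embedded TP, whose subject is Freya₃.
*Leila₁* and the pronoun do not c-command one another → neither Principle B nor Principle C is at stake; coindexation permitted.
*[Leila₁'s editor]₂* c-commands the pronoun but from outside its binding domain, and is not c-commanded by it → coindexation permitted.
*Freya₃* c-commands the pronoun within its binding domain → coindexation would violate Principle B.
*Elena₄*: the pronoun c-commands this R-expression → coindexation would violate Principle C on *Elena₄*.
*Carmen₅*: the pronoun c-commands this R-expression → coindexation would violate Principle C on *Carmen₅*.
*Priya₆*: the pronoun c-commands this R-expression → coindexation would violate Principle C on *Priya₆*.

{1, 2}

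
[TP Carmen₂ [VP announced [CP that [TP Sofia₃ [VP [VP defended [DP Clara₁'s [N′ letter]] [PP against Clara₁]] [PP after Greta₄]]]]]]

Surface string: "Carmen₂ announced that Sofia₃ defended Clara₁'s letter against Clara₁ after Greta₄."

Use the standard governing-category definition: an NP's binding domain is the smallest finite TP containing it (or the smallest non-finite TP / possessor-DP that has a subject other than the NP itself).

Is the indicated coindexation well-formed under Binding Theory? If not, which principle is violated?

grammatical

The two coindexed NPs are *Clara₁* and *Clara₁*.
*Clara₁* is an R-expression; no coindexed NP c-commands it, so Principle C holds.
*Clara₁* is an R-expression; *Clara₁* does not c-command it, and no other NP shares its index, so Principle C is satisfied.
All principles are respected.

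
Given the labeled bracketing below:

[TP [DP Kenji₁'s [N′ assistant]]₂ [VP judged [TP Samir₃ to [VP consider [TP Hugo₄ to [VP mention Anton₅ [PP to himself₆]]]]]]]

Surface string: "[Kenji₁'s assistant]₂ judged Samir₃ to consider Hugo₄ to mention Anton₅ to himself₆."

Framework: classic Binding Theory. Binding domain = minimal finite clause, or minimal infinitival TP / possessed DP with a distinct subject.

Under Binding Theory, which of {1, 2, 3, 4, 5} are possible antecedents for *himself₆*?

{4, 5}

*himself* is an anaphor, so Principle A applies: it must be bound in its binding domain.
Binding domain of *himself₆*: the embedded TP, whose subject is Hugo₄.
*Kenji₁* does not c-command the anaphor → cannot bind it.
*[Kenji₁'s assistant]₂* c-commands the anaphor but is outside its binding domain → cannot satisfy Principle A.
*Samir₃* c-commands the anaphor but is outside its binding domain → cannot satisfy Principle A.
*Hugo₄* c-commands the anaphor within its binding domain → licit binder.
*Anton₅* c-commands the anaphor within its binding domain → licit binder.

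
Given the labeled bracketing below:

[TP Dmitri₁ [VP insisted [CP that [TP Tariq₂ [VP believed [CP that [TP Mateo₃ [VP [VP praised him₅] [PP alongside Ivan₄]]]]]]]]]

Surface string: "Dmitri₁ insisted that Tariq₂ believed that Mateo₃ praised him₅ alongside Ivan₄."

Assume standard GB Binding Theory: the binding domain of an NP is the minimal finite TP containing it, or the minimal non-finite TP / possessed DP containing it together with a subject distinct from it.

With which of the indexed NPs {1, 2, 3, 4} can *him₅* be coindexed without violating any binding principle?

*him* is a pronoun, so Principle B applies: it must be free in its binding domain.
Binding domain of *him₅*: the embedded TP, whose subject is Mateo₃.
*Dmitri₁* c-commands the pronoun but from outside its binding domain, and is not c-commanded by it → coindexation permitted.
*Tariq₂* c-commands the pronoun but from outside its binding domain, and is not c-commanded by it → coindexation permitted.
*Mateo₃* c-commands the pronoun within its binding domain → coindexation would violate Principle B.
*Ivan₄* and the pronoun do not c-command one another → neither Principle B nor Principle C is at stake; coindexation permitted.

{1, 2, 4}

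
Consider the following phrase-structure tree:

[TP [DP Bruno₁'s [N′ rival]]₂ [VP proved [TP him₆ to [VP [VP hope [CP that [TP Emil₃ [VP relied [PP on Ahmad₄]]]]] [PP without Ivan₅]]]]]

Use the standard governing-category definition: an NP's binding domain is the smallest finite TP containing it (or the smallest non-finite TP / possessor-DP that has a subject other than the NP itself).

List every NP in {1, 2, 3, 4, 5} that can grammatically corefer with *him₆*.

*him* is a pronoun, so Principle B applies: it must be free in its binding domain.
Binding domain of *him₆*: the matrix TP, whose subject is [Bruno₁'s rival]₂.
*Bruno₁* and the pronoun do not c-command one another → neither Principle B nor Principle C is at stake; coindexation permitted.
*[Bruno₁'s rival]₂* c-commands the pronoun within its binding domain → coindexation would violate Principle B.
*Emil₃*: the pronoun c-commands this R-expression → coindexation would violate Principle C on *Emil₃*.
*Ahmad₄*: the pronoun c-commands this R-expression → coindexation would violate Principle C on *Ahmad₄*.
*Ivan₅*: the pronoun c-commands this R-expression → coindexation would violate Principle C on *Ivan₅*.

{1}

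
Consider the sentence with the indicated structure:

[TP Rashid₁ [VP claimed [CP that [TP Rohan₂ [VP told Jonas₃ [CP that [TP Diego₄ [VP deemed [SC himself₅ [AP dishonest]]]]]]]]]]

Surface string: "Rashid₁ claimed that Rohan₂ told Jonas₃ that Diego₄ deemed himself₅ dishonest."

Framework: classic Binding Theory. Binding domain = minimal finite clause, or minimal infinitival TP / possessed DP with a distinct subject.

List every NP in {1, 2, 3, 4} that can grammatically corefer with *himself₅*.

*himself* is an anaphor, so Principle A applies: it must be bound in its binding domain.
Binding domain of *himself₅*: the embedded TP, whose subject is Diego₄.
*Rashid₁* c-commands the anaphor but is outside its binding domain → cannot satisfy Principle A.
*Rohan₂* c-commands the anaphor but is outside its binding domain → cannot satisfy Principle A.
*Jonas₃* c-commands the anaphor but is outside its binding domain → cannot satisfy Principle A.
*Diego₄* c-commands the anaphor within its binding domain → licit binder.

{4}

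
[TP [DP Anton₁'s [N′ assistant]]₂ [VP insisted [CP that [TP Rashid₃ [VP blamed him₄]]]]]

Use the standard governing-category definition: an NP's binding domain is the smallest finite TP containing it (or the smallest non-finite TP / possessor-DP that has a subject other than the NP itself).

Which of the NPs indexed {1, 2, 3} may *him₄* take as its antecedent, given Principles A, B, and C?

{1, 2}

*him* is a pronoun, so Principle B applies: it must be free in its binding domain.
Binding domain of *him₄*: the embedded TP, whose subject is Rashid₃.
*Anton₁* and the pronoun do not c-command one another → neither Principle B nor Principle C is at stake; coindexation permitted.
*[Anton₁'s assistant]₂* c-commands the pronoun but from outside its binding domain, and is not c-commanded by it → coindexation permitted.
*Rashid₃* c-commands the pronoun within its binding domain → coindexation would violate Principle B.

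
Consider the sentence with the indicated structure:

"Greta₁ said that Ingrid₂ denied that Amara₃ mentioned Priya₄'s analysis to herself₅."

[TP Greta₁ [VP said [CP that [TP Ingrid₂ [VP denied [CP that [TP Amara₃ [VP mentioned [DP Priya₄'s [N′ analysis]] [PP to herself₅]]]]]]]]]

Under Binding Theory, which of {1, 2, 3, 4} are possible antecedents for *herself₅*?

{3}

*herself* is an anaphor, so Principle A applies: it must be bound in its binding domain.
Binding domain of *herself₅*: the embedded TP, whose subject is Amara₃.
*Greta₁* c-commands the anaphor but is outside its binding domain → cannot satisfy Principle A.
*Ingrid₂* c-commands the anaphor but is outside its binding domain → cannot satisfy Principle A.
*Amara₃* c-commands the anaphor within its binding domain → licit binder.
*Priya₄* does not c-command the anaphor → cannot bind it.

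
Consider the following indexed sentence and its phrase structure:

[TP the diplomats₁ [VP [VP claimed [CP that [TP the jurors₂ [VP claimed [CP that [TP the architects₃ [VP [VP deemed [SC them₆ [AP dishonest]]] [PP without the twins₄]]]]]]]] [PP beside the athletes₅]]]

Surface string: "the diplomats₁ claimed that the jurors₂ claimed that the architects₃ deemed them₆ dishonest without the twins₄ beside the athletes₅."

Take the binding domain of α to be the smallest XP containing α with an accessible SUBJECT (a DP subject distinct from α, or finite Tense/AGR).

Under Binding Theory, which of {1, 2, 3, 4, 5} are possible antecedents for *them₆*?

*them* is a pronoun, so Principle B applies: it must be free in its binding domain.
Binding domain of *them₆*: the embedded TP, whose subject is the architects₃.
*the diplomats₁* c-commands the pronoun but from outside its binding domain, and is not c-commanded by it → coindexation permitted.
*the jurors₂* c-commands the pronoun but from outside its binding domain, and is not c-commanded by it → coindexation permitted.
*the architects₃* c-commands the pronoun within its binding domain → coindexation would violate Principle B.
*the twins₄* and the pronoun do not c-command one another → neither Principle B nor Principle C is at stake; coindexation permitted.
*the athletes₅* and the pronoun do not c-command one another → neither Principle B nor Principle C is at stake; coindexation permitted.

{1, 2, 4, 5}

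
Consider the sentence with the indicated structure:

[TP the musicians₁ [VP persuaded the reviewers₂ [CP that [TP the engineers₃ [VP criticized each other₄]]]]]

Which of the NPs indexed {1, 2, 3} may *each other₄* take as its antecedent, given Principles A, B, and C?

*each other* is an anaphor, so Principle A applies: it must be bound in its binding domain.
Binding domain of *each other₄*: the embedded TP, whose subject is the engineers₃.
*the musicians₁* c-commands the anaphor but is outside its binding domain → cannot satisfy Principle A.
*the reviewers₂* c-commands the anaphor but is outside its binding domain → cannot satisfy Principle A.
*the engineers₃* c-commands the anaphor within its binding domain → licit binder.

{3}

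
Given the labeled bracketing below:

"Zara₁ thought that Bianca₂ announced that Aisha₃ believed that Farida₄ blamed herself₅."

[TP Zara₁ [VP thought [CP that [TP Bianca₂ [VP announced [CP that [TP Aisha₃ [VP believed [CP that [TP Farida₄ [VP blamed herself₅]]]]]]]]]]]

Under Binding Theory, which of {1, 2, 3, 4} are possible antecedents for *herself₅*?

{4}

*herself* is an anaphor, so Principle A applies: it must be bound in its binding domain.
Binding domain of *herself₅*: the embedded TP, whose subject is Farida₄.
*Zara₁* c-commands the anaphor but is outside its binding domain → cannot satisfy Principle A.
*Bianca₂* c-commands the anaphor but is outside its binding domain → cannot satisfy Principle A.
*Aisha₃* c-commands the anaphor but is outside its binding domain → cannot satisfy Principle A.
*Farida₄* c-commands the anaphor within its binding domain → licit binder.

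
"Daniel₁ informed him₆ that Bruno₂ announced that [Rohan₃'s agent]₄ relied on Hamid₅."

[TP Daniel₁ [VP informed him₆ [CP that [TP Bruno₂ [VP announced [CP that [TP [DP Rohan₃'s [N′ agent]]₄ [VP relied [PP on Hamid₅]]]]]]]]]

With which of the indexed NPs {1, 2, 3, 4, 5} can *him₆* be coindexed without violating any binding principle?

none

*him* is a pronoun, so Principle B applies: it must be free in its binding domain.
Binding domain of *him₆*: the matrix TP, whose subject is Daniel₁.
*Daniel₁* c-commands the pronoun within its binding domain → coindexation would violate Principle B.
*Bruno₂*: the pronoun c-commands this R-expression → coindexation would violate Principle C on *Bruno₂*.
*Rohan₃*: the pronoun c-commands this R-expression → coindexation would violate Principle C on *Rohan₃*.
*[Rohan₃'s agent]₄*: the pronoun c-commands this R-expression → coindexation would violate Principle C on *[Rohan₃'s agent]₄*.
*Hamid₅*: the pronoun c-commands this R-expression → coindexation would violate Principle C on *Hamid₅*.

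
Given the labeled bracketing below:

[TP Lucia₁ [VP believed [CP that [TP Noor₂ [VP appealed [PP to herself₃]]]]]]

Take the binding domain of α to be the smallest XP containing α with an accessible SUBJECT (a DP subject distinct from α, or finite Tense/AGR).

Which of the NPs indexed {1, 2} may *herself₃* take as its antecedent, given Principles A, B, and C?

*herself* is an anaphor, so Principle A applies: it must be bound in its binding domain.
Binding domain of *herself₃*: the embedded TP, whose subject is Noor₂.
*Lucia₁* c-commands the anaphor but is outside its binding domain → cannot satisfy Principle A.
*Noor₂* c-commands the anaphor within its binding domain → licit binder.

{2}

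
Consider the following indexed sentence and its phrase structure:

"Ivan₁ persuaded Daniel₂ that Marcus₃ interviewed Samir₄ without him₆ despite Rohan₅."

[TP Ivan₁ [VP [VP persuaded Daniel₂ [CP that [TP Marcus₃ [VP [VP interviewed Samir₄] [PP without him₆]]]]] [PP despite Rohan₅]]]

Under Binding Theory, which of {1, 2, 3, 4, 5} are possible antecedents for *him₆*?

*him* is a pronoun, so Principle B applies: it must be free in its binding domain.
Binding domain of *him₆*: the embedded TP, whose subject is Marcus₃.
*Ivan₁* c-commands the pronoun but from outside its binding domain, and is not c-commanded by it → coindexation permitted.
*Daniel₂* c-commands the pronoun but from outside its binding domain, and is not c-commanded by it → coindexation permitted.
*Marcus₃* c-commands the pronoun within its binding domain → coindexation would violate Principle B.
*Samir₄* and the pronoun do not c-command one another → neither Principle B nor Principle C is at stake; coindexation permitted.
*Rohan₅* and the pronoun do not c-command one another → neither Principle B nor Principle C is at stake; coindexation permitted.

{1, 2, 4, 5}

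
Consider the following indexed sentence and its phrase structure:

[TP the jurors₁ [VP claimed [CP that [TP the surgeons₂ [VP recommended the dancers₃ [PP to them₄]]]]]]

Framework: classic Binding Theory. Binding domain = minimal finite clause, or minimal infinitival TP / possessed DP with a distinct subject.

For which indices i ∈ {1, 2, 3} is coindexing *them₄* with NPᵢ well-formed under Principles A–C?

{1}

*them* is a pronoun, so Principle B applies: it must be free in its binding domain.
Binding domain of *them₄*: the embedded TP, whose subject is the surgeons₂.
*the jurors₁* c-commands the pronoun but from outside its binding domain, and is not c-commanded by it → coindexation permitted.
*the surgeons₂* c-commands the pronoun within its binding domain → coindexation would violate Principle B.
*the dancers₃* c-commands the pronoun within its binding domain → coindexation would violate Principle B.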